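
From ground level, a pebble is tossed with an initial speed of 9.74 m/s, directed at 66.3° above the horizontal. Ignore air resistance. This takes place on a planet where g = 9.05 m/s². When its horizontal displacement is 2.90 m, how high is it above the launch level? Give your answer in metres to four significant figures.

4.123 m

Components: vₓ = 9.740 cos 66.3° = 3.915 m/s, v_y0 = 9.740 sin 66.3° = 8.919 m/s.
Time to reach x = 2.90 m: t = x/vₓ = 2.90/3.915 = 0.7407 s.
Height: y = v_y0 t − ½ g t² = 8.919 × 0.7407 − 4.525 × 0.7407² = 6.606 − 2.483 = 4.123 m.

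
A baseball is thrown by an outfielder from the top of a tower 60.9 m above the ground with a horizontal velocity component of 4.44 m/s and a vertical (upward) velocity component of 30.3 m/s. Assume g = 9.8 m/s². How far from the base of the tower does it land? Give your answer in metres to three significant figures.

Vertical motion (up positive, ground at y = 0): 4.900 t² − (30.30) t − 60.9 = 0, so t = (30.30 + √(30.30² + 2·9.80·60.9)) / 9.80 = (30.30 + 45.95) / 9.80 = 7.781 s.
Horizontal distance: R = vₓ t = 4.440 × 7.781 = 34.55 m.

34.5 m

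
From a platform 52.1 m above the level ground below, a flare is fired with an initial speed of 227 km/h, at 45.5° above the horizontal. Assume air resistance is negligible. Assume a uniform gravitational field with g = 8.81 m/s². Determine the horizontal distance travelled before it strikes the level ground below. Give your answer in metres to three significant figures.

Convert: 227 km/h = 227/3.6 = 63.06 m/s.
Components: vₓ = 63.06 cos 45.5° = 44.20 m/s, v_y0 = 63.06 sin 45.5° = 44.97 m/s.
The projectile lands when y = 52.1 + (44.97) t − ½·8.81·t² = 0. Positive root: t = (44.97 + √(44.97² + 2·8.81·52.1)) / 8.81 = (44.97 + 54.23) / 8.81 = 11.26 s.
Horizontal distance: R = vₓ t = 44.20 × 11.26 = 497.7 m.

498 m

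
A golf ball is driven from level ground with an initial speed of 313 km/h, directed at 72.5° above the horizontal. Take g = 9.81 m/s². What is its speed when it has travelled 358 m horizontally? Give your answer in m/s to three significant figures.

Convert: 313 km/h = 313/3.6 = 86.94 m/s.
Components: vₓ = 86.94 cos 72.5° = 26.14 m/s, v_y0 = 86.94 sin 72.5° = 82.92 m/s.
At x = 358 m, t = x/vₓ = 358/26.14 = 13.69 s.
Vertical velocity there: v_y = v_y0 − g t = 82.92 − 9.81 × 13.69 = −51.41 m/s.
Speed: √(vₓ² + v_y²) = √(26.14² + 51.41²) = 57.67 m/s.

57.7 m/s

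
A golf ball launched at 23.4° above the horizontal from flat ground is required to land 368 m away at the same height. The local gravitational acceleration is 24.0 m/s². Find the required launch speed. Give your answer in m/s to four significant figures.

110.1 m/s

Level-ground range: R = v₀² sin(2θ)/g, so v₀ = √(gR / sin 2θ).
v₀ = √(24.0 × 368 / sin 46.80°) = √(8832 / 0.7290) = √12116 = 110.1 m/s.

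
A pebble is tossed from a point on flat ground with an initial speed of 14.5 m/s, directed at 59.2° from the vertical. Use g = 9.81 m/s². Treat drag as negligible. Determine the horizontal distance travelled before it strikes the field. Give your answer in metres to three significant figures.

vₓ = 14.50 sin 59.2° = 12.45 m/s; v_y0 = 14.50 cos 59.2° = 7.425 m/s.
Flight time T = 2 v_y0 / g = 1.514 s.
Horizontal distance R = vₓ T = 12.45 × 1.514 = 18.85 m.

18.9 m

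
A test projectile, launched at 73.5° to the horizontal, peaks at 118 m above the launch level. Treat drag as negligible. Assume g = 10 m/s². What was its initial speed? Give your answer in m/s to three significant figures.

At the peak v_y = 0, so v_y0 = √(2gH) = √(2 × 10.0 × 118) = 48.58 m/s.
v_y0 = v₀ sin θ ⇒ v₀ = 48.58 / sin 73.5° = 50.67 m/s.

50.7 m/s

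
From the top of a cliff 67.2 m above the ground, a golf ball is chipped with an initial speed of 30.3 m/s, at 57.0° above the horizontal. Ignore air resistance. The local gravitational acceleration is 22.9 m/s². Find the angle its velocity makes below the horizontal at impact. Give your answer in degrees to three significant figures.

Resolve: vₓ = 30.30 cos 57.0° = 16.50 m/s and v_y0 = 30.30 sin 57.0° = 25.41 m/s.
Vertical motion (up positive, ground at y = 0): 11.45 t² − (25.41) t − 67.2 = 0, so t = (25.41 + √(25.41² + 2·22.9·67.2)) / 22.9 = (25.41 + 61.02) / 22.9 = 3.774 s.
At impact: v_y = v_y0 − g t = −61.02 m/s; vₓ = 16.50 m/s.
Angle below horizontal: arctan(|v_y|/vₓ) = arctan(61.02/16.50) = 74.87°.

74.9°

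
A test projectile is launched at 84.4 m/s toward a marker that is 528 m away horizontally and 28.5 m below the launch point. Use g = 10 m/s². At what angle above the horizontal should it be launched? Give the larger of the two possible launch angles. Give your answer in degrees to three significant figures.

66.8°

Trajectory: y = x tanθ − g x² (1 + tan²θ)/(2v₀²). With x = 528, y = −28.5, v₀ = 84.4, g = 10.0:
195.7 tan²θ − 528 tanθ + (167.2) = 0.
tanθ = [528 ± √(528² − 4 × 195.7 × (167.2))] / (2 × 195.7) = (528 ± 384.6) / 391.4, giving tanθ = 0.3664 or 2.332.
θ = 20.12° or 66.79°; the larger is 66.79°.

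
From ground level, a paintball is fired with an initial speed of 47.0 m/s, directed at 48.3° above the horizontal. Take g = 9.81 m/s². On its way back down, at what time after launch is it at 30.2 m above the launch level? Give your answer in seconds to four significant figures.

Horizontal component vₓ = 47.00 cos 48.3° = 31.27 m/s; vertical v_y0 = 47.00 sin 48.3° = 35.09 m/s.
Require v_y0 t − ½ g t² = 30.2, i.e. 4.905 t² − 35.09 t + 30.2 = 0.
t = [35.09 ± √(35.09² − 2·9.81·30.2)] / 9.81 = (35.09 ± 25.28) / 9.81, so t = 1.001 s or t = 6.154 s.
The descending-branch root is 6.154 s.

6.154 s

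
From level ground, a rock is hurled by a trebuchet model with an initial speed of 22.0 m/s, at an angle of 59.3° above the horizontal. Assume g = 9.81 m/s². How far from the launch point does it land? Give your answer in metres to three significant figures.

43.3 m

vₓ = 22.00 cos 59.3° = 11.23 m/s; v_y0 = 22.00 sin 59.3° = 18.92 m/s.
Flight time T = 2 v_y0 / g = 3.857 s.
Range: R = vₓ T = 11.23 × 3.857 = 43.32 m.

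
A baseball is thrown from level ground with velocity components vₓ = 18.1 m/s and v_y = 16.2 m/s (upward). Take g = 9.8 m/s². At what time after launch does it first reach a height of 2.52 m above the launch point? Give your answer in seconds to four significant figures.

Height y(t) = 16.20 t − 4.900 t² = 2.52 gives 4.900 t² − 16.20 t + 2.52 = 0.
t = [16.20 ± √(16.20² − 2·9.80·2.52)] / 9.80 = (16.20 ± 14.60) / 9.80, so t = 0.1637 s or t = 3.142 s.
The first (ascending) time is 0.1637 s.

0.1637 s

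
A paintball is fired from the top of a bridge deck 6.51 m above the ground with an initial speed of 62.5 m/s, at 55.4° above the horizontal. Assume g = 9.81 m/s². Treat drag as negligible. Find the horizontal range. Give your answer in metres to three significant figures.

377 m

Components: vₓ = 62.50 cos 55.4° = 35.49 m/s, v_y0 = 62.50 sin 55.4° = 51.45 m/s.
The projectile lands when y = 6.51 + (51.45) t − ½·9.81·t² = 0. Positive root: t = (51.45 + √(51.45² + 2·9.81·6.51)) / 9.81 = (51.45 + 52.67) / 9.81 = 10.61 s.
Horizontal distance: R = vₓ t = 35.49 × 10.61 = 376.7 m.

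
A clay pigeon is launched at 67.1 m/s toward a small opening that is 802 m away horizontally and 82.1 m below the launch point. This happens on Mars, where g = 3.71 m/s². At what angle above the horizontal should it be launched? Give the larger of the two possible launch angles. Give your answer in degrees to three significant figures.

70.2°

Trajectory: y = x tanθ − g x² (1 + tan²θ)/(2v₀²). With x = 802, y = −82.1, v₀ = 67.1, g = 3.71:
265.0 tan²θ − 802 tanθ + (182.9) = 0.
tanθ = [802 ± √(802² − 4 × 265.0 × (182.9))] / (2 × 265.0) = (802 ± 670.3) / 530.0, giving tanθ = 0.2485 or 2.778.
θ = 13.95° or 70.20°; the larger is 70.20°.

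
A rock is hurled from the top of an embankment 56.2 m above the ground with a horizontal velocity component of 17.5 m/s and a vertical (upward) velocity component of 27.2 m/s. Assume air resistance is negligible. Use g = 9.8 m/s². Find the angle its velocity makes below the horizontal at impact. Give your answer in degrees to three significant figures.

Vertical motion (up positive, ground at y = 0): 4.900 t² − (27.20) t − 56.2 = 0, so t = (27.20 + √(27.20² + 2·9.80·56.2)) / 9.80 = (27.20 + 42.91) / 9.80 = 7.154 s.
At impact: v_y = v_y0 − g t = −42.91 m/s; vₓ = 17.50 m/s.
Angle below horizontal: arctan(|v_y|/vₓ) = arctan(42.91/17.50) = 67.81°.

67.8°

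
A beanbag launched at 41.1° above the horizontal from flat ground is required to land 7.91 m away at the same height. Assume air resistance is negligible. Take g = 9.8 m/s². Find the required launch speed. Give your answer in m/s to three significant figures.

On level ground R = v₀² sin 2θ / g ⇒ v₀ = √(gR / sin 2θ).
v₀ = √(9.80 × 7.91 / sin 82.20°) = √(77.52 / 0.9907) = √78.242 = 8.845 m/s.

8.85 m/s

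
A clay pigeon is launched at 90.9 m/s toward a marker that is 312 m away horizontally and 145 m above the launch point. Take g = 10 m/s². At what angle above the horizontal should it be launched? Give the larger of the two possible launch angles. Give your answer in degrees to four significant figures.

77.56°

Trajectory: y = x tanθ − g x² (1 + tan²θ)/(2v₀²). With x = 312, y = 145, v₀ = 90.9, g = 10.0:
58.90 tan²θ − 312 tanθ + (203.9) = 0.
tanθ = [312 ± √(312² − 4 × 58.90 × (203.9))] / (2 × 58.90) = (312 ± 222.0) / 117.8, giving tanθ = 0.7636 or 4.533.
θ = 37.37° or 77.56°; the larger is 77.56°.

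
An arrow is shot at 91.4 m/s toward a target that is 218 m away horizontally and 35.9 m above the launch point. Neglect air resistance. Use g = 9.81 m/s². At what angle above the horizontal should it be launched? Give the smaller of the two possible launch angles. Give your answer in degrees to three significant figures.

16.9°

Trajectory: y = x tanθ − g x² (1 + tan²θ)/(2v₀²). With x = 218, y = 35.9, v₀ = 91.4, g = 9.81:
27.90 tan²θ − 218 tanθ + (63.80) = 0.
tanθ = [218 ± √(218² − 4 × 27.90 × (63.80))] / (2 × 27.90) = (218 ± 201.0) / 55.81, giving tanθ = 0.3045 or 7.508.
θ = 16.94° or 82.41°; the smaller is 16.94°.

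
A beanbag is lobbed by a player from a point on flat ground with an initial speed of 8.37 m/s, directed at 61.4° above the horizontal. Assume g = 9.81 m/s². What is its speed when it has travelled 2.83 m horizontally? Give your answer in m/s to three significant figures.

Horizontal component vₓ = 8.370 cos 61.4° = 4.007 m/s; vertical v_y0 = 8.370 sin 61.4° = 7.349 m/s.
Time to reach x = 2.83 m: t = x/vₓ = 2.83/4.007 = 0.7063 s.
Vertical velocity there: v_y = v_y0 − g t = 7.349 − 9.81 × 0.7063 = 0.4197 m/s.
Speed: √(vₓ² + v_y²) = √(4.007² + 0.4197²) = 4.029 m/s.

4.03 m/s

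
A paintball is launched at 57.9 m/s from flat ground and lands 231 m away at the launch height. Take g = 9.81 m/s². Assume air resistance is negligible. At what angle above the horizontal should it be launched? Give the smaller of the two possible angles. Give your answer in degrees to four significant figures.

R = v₀² sin 2θ / g gives sin 2θ = gR/v₀² = 9.81·231/57.9² = 0.6760.
2θ = 42.53° or 180° − 42.53° = 137.5°, so θ = 21.26° or 68.74°.
The smaller angle is 21.26°.

21.26°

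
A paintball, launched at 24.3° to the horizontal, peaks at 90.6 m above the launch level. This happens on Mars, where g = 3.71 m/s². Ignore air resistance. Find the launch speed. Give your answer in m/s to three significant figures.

63.0 m/s

At the peak v_y = 0, so v_y0 = √(2gH) = √(2 × 3.71 × 90.6) = 25.93 m/s.
v_y0 = v₀ sin θ ⇒ v₀ = 25.93 / sin 24.3° = 63.01 m/s.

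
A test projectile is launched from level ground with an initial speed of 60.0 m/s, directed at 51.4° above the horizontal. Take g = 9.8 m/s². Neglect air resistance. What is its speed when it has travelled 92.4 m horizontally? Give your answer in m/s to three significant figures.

43.8 m/s

Resolve: vₓ = 60.00 cos 51.4° = 37.43 m/s and v_y0 = 60.00 sin 51.4° = 46.89 m/s.
Time to reach x = 92.4 m: t = x/vₓ = 92.4/37.43 = 2.468 s.
Vertical velocity there: v_y = v_y0 − g t = 46.89 − 9.80 × 2.468 = 22.70 m/s.
Speed: √(vₓ² + v_y²) = √(37.43² + 22.70²) = 43.78 m/s.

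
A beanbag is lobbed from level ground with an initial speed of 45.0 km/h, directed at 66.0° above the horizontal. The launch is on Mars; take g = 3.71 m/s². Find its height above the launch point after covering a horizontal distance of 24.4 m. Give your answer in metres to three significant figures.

12.1 m

Convert: 45.0 km/h = 45.0/3.6 = 12.50 m/s.
Horizontal component vₓ = 12.50 cos 66.0° = 5.084 m/s; vertical v_y0 = 12.50 sin 66.0° = 11.42 m/s.
x = vₓ t ⇒ t = 24.4/5.084 = 4.799 s.
Height: y = v_y0 t − ½ g t² = 11.42 × 4.799 − 1.855 × 4.799² = 54.80 − 42.72 = 12.08 m.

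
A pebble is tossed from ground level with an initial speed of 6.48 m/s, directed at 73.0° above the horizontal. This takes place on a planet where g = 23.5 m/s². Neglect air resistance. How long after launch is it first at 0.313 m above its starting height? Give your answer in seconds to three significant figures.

0.0566 s

Components: vₓ = 6.480 cos 73.0° = 1.895 m/s, v_y0 = 6.480 sin 73.0° = 6.197 m/s.
Set y = v_y0 t − ½ g t² = 0.313: 11.75 t² − 6.197 t + 0.313 = 0.
t = [6.197 ± √(6.197² − 2·23.5·0.313)] / 23.5 = (6.197 ± 4.867) / 23.5, so t = 0.05658 s or t = 0.4708 s.
The first (ascending) time is 0.05658 s.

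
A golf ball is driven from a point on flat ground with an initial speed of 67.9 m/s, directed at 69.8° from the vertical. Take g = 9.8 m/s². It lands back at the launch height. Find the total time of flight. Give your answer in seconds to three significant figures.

Components: vₓ = 67.90 sin 69.8° = 63.72 m/s, v_y0 = 67.90 cos 69.8° = 23.45 m/s.
It returns to y = 0 when t = 2 v_y0 / g = 2(23.45)/9.80 = 4.785 s.

4.78 s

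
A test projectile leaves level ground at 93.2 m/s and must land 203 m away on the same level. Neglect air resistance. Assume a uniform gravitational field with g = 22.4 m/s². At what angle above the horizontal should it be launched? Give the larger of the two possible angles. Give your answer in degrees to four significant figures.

R = v₀² sin 2θ / g gives sin 2θ = gR/v₀² = 22.4·203/93.2² = 0.5235.
2θ = 31.57° or 180° − 31.57° = 148.4°, so θ = 15.78° or 74.22°.
The larger angle is 74.22°.

74.22°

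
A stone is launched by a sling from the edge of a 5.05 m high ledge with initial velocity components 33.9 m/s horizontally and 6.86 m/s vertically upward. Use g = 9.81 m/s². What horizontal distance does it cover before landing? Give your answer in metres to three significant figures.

The projectile lands when y = 5.05 + (6.860) t − ½·9.81·t² = 0. Positive root: t = (6.860 + √(6.860² + 2·9.81·5.05)) / 9.81 = (6.860 + 12.09) / 9.81 = 1.932 s.
Horizontal distance: R = vₓ t = 33.90 × 1.932 = 65.48 m.

65.5 m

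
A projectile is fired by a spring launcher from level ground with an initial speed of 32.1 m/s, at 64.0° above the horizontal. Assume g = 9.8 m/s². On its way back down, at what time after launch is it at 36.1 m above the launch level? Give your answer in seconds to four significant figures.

Horizontal component vₓ = 32.10 cos 64.0° = 14.07 m/s; vertical v_y0 = 32.10 sin 64.0° = 28.85 m/s.
Set y = v_y0 t − ½ g t² = 36.1: 4.900 t² − 28.85 t + 36.1 = 0.
Quadratic formula: t = (28.85 ± √124.84) / 9.80 = (28.85 ± 11.17) / 9.80 → t = 1.804 s or 4.084 s.
The descending-branch root is 4.084 s.

4.084 s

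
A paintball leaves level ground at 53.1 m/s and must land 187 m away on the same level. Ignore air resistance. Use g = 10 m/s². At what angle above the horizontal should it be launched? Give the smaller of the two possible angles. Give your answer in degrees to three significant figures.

From R = (v₀²/g) sin 2θ: sin 2θ = 10.0 × 187 / 2819.6 = 0.6632.
2θ = 41.55° or 180° − 41.55° = 138.5°, so θ = 20.77° or 69.23°.
The smaller angle is 20.77°.

20.8°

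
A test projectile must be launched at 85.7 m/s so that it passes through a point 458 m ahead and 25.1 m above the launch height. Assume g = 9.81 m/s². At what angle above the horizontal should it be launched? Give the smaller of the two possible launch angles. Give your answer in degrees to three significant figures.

22.4°

Trajectory: y = x tanθ − g x² (1 + tan²θ)/(2v₀²). With x = 458, y = 25.1, v₀ = 85.7, g = 9.81:
140.1 tan²θ − 458 tanθ + (165.2) = 0.
tanθ = [458 ± √(458² − 4 × 140.1 × (165.2))] / (2 × 140.1) = (458 ± 342.3) / 280.2, giving tanθ = 0.4128 or 2.857.
θ = 22.43° or 70.71°; the smaller is 22.43°.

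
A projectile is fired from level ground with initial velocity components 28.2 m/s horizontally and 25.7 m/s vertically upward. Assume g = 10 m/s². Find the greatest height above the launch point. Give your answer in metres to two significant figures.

Peak height H = v_y0² / (2g) = 660.49 / 20.00 = 33.02 m.

33 m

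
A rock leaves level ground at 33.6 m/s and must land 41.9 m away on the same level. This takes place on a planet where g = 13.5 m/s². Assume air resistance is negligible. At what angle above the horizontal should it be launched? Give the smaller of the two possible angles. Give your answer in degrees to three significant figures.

15.0°

From R = (v₀²/g) sin 2θ: sin 2θ = 13.5 × 41.9 / 1129.0 = 0.5010.
2θ = 30.07° or 180° − 30.07° = 149.9°, so θ = 15.03° or 74.97°.
The smaller angle is 15.03°.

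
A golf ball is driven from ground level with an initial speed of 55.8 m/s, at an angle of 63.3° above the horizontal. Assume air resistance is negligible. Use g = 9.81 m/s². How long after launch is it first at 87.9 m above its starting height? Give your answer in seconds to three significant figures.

2.27 s

Resolve: vₓ = 55.80 cos 63.3° = 25.07 m/s and v_y0 = 55.80 sin 63.3° = 49.85 m/s.
Require v_y0 t − ½ g t² = 87.9, i.e. 4.905 t² − 49.85 t + 87.9 = 0.
t = [49.85 ± √(49.85² − 2·9.81·87.9)] / 9.81 = (49.85 ± 27.58) / 9.81, so t = 2.271 s or t = 7.893 s.
The first (ascending) time is 2.271 s.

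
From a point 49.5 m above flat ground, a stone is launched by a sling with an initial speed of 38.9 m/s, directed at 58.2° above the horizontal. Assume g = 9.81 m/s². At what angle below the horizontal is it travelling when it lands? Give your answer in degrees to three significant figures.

65.7°

Resolve: vₓ = 38.90 cos 58.2° = 20.50 m/s and v_y0 = 38.90 sin 58.2° = 33.06 m/s.
Vertical motion (up positive, ground at y = 0): 4.905 t² − (33.06) t − 49.5 = 0, so t = (33.06 + √(33.06² + 2·9.81·49.5)) / 9.81 = (33.06 + 45.43) / 9.81 = 8.001 s.
At impact: v_y = v_y0 − g t = −45.43 m/s; vₓ = 20.50 m/s.
Angle below horizontal: arctan(|v_y|/vₓ) = arctan(45.43/20.50) = 65.72°.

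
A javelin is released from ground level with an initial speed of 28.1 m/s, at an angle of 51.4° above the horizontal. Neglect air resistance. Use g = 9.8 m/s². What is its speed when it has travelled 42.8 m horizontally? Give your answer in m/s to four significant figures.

Horizontal component vₓ = 28.10 cos 51.4° = 17.53 m/s; vertical v_y0 = 28.10 sin 51.4° = 21.96 m/s.
Time to reach x = 42.8 m: t = x/vₓ = 42.8/17.53 = 2.441 s.
Vertical velocity there: v_y = v_y0 − g t = 21.96 − 9.80 × 2.441 = −1.965 m/s.
Speed: √(vₓ² + v_y²) = √(17.53² + 1.965²) = 17.64 m/s.

17.64 m/s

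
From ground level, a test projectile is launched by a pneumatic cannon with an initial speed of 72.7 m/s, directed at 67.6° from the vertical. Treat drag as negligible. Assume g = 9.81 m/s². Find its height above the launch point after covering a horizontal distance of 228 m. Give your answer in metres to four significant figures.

Horizontal component vₓ = 72.70 sin 67.6° = 67.21 m/s; vertical v_y0 = 72.70 cos 67.6° = 27.70 m/s.
x = vₓ t ⇒ t = 228/67.21 = 3.392 s.
Height: y = v_y0 t − ½ g t² = 27.70 × 3.392 − 4.905 × 3.392² = 93.97 − 56.44 = 37.54 m.

37.54 m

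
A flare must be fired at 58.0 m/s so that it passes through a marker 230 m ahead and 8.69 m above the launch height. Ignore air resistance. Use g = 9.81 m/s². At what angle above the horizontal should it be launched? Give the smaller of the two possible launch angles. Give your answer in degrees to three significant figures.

Trajectory: y = x tanθ − g x² (1 + tan²θ)/(2v₀²). With x = 230, y = 8.69, v₀ = 58.0, g = 9.81:
77.13 tan²θ − 230 tanθ + (85.82) = 0.
tanθ = [230 ± √(230² − 4 × 77.13 × (85.82))] / (2 × 77.13) = (230 ± 162.5) / 154.3, giving tanθ = 0.4373 or 2.545.
θ = 23.62° or 68.55°; the smaller is 23.62°.

23.6°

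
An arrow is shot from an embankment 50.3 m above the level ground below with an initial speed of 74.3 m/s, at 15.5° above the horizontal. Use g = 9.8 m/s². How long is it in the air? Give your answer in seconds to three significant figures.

5.82 s

Horizontal component vₓ = 74.30 cos 15.5° = 71.60 m/s; vertical v_y0 = 74.30 sin 15.5° = 19.86 m/s.
With up positive and y = 0 at the ground: y(t) = 50.3 + (19.86) t − 4.900 t². Setting y = 0 and taking the positive root: t = [19.86 + √(19.86² + 2·9.80·50.3)] / 9.80 = (19.86 + 37.15) / 9.80 = 5.817 s.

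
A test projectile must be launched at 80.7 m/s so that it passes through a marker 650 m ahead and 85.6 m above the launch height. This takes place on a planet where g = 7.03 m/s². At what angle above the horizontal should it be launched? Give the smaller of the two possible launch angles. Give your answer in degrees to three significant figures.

31.6°

Trajectory: y = x tanθ − g x² (1 + tan²θ)/(2v₀²). With x = 650, y = 85.6, v₀ = 80.7, g = 7.03:
228.0 tan²θ − 650 tanθ + (313.6) = 0.
tanθ = [650 ± √(650² − 4 × 228.0 × (313.6))] / (2 × 228.0) = (650 ± 369.3) / 456.1, giving tanθ = 0.6154 or 2.235.
θ = 31.61° or 65.90°; the smaller is 31.61°.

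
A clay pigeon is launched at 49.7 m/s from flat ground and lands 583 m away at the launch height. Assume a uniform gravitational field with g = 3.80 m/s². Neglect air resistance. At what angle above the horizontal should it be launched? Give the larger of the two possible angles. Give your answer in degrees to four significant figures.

58.12°

R = v₀² sin 2θ / g gives sin 2θ = gR/v₀² = 3.80·583/49.7² = 0.8969.
2θ = 63.75° or 180° − 63.75° = 116.2°, so θ = 31.88° or 58.12°.
The larger angle is 58.12°.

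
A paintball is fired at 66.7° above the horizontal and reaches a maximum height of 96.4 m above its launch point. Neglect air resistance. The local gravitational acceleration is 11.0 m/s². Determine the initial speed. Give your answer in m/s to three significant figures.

At the peak v_y = 0, so v_y0 = √(2gH) = √(2 × 11.0 × 96.4) = 46.05 m/s.
v_y0 = v₀ sin θ ⇒ v₀ = 46.05 / sin 66.7° = 50.14 m/s.

50.1 m/s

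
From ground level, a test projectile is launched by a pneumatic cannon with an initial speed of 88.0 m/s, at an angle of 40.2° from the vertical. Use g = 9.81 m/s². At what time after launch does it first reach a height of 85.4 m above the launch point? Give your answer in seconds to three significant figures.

Resolve: vₓ = 88.00 sin 40.2° = 56.80 m/s and v_y0 = 88.00 cos 40.2° = 67.21 m/s.
Set y = v_y0 t − ½ g t² = 85.4: 4.905 t² − 67.21 t + 85.4 = 0.
t = [67.21 ± √(67.21² − 2·9.81·85.4)] / 9.81 = (67.21 ± 53.31) / 9.81, so t = 1.417 s or t = 12.29 s.
The first (ascending) time is 1.417 s.

1.42 s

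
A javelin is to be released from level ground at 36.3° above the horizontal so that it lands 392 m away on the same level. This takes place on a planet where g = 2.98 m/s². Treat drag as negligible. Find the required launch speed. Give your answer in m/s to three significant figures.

35.0 m/s

Level-ground range: R = v₀² sin(2θ)/g, so v₀ = √(gR / sin 2θ).
v₀ = √(2.98 × 392 / sin 72.60°) = √(1168 / 0.9542) = √1224.2 = 34.99 m/s.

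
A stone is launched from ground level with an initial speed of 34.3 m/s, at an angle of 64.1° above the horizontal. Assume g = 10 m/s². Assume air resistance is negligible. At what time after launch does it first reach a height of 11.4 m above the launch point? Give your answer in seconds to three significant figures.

0.395 s

vₓ = 34.30 cos 64.1° = 14.98 m/s; v_y0 = 34.30 sin 64.1° = 30.85 m/s.
Require v_y0 t − ½ g t² = 11.4, i.e. 5.000 t² − 30.85 t + 11.4 = 0.
t = [30.85 ± √(30.85² − 2·10.0·11.4)] / 10.0 = (30.85 ± 26.91) / 10.0, so t = 0.3947 s or t = 5.776 s.
The first (ascending) time is 0.3947 s.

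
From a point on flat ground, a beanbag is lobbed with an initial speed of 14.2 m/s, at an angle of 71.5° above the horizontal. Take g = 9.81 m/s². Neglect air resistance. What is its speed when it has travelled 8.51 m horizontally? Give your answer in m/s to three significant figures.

vₓ = 14.20 cos 71.5° = 4.506 m/s; v_y0 = 14.20 sin 71.5° = 13.47 m/s.
x = vₓ t ⇒ t = 8.51/4.506 = 1.889 s.
Vertical velocity there: v_y = v_y0 − g t = 13.47 − 9.81 × 1.889 = −5.062 m/s.
Speed: √(vₓ² + v_y²) = √(4.506² + 5.062²) = 6.777 m/s.

6.78 m/s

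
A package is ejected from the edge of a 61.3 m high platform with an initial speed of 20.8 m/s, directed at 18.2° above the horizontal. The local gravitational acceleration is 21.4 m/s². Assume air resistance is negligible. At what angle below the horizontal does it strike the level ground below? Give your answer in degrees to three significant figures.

vₓ = 20.80 cos 18.2° = 19.76 m/s; v_y0 = 20.80 sin 18.2° = 6.497 m/s.
The projectile lands when y = 61.3 + (6.497) t − ½·21.4·t² = 0. Positive root: t = (6.497 + √(6.497² + 2·21.4·61.3)) / 21.4 = (6.497 + 51.63) / 21.4 = 2.716 s.
At impact: v_y = v_y0 − g t = −51.63 m/s; vₓ = 19.76 m/s.
Angle below horizontal: arctan(|v_y|/vₓ) = arctan(51.63/19.76) = 69.06°.

69.1°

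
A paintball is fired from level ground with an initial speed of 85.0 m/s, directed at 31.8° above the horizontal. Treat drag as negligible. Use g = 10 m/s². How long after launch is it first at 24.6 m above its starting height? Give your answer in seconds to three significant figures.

0.588 s

vₓ = 85.00 cos 31.8° = 72.24 m/s; v_y0 = 85.00 sin 31.8° = 44.79 m/s.
Require v_y0 t − ½ g t² = 24.6, i.e. 5.000 t² − 44.79 t + 24.6 = 0.
Quadratic formula: t = (44.79 ± √1514.3) / 10.0 = (44.79 ± 38.91) / 10.0 → t = 0.5878 s or 8.370 s.
The first (ascending) time is 0.5878 s.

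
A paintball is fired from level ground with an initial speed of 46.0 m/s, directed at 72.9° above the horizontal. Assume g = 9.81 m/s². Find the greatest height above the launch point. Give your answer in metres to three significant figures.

98.5 m

Components: vₓ = 46.00 cos 72.9° = 13.53 m/s, v_y0 = 46.00 sin 72.9° = 43.97 m/s.
Maximum height: H = v_y0² / (2g) = 43.97² / (2 × 9.81) = 98.52 m.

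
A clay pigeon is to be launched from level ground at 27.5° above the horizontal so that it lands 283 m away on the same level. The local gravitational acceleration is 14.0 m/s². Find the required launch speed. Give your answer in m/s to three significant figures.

69.5 m/s

From R = (v₀² / g) sin 2θ: v₀ = √(gR / sin 2θ).
v₀ = √(14.0 × 283 / sin 55.00°) = √(3962 / 0.8192) = √4836.7 = 69.55 m/s.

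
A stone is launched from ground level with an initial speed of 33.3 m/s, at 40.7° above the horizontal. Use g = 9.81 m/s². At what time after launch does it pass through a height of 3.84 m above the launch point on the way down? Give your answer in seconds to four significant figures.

Horizontal component vₓ = 33.30 cos 40.7° = 25.25 m/s; vertical v_y0 = 33.30 sin 40.7° = 21.71 m/s.
Require v_y0 t − ½ g t² = 3.84, i.e. 4.905 t² − 21.71 t + 3.84 = 0.
Quadratic formula: t = (21.71 ± √396.20) / 9.81 = (21.71 ± 19.90) / 9.81 → t = 0.1845 s or 4.243 s.
The descending-branch root is 4.243 s.

4.243 s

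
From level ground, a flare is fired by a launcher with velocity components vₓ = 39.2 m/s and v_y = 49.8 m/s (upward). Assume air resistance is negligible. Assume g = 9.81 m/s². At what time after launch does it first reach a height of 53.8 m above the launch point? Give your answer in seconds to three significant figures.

Set y = v_y0 t − ½ g t² = 53.8: 4.905 t² − 49.80 t + 53.8 = 0.
Quadratic formula: t = (49.80 ± √1424.5) / 9.81 = (49.80 ± 37.74) / 9.81 → t = 1.229 s or 8.924 s.
The first (ascending) time is 1.229 s.

1.23 s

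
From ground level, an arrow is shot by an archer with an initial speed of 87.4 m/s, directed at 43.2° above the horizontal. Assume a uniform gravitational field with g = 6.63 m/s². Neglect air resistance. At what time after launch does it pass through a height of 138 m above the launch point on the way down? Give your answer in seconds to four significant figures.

15.33 s

vₓ = 87.40 cos 43.2° = 63.71 m/s; v_y0 = 87.40 sin 43.2° = 59.83 m/s.
Height y(t) = 59.83 t − 3.315 t² = 138 gives 3.315 t² − 59.83 t + 138 = 0.
t = [59.83 ± √(59.83² − 2·6.63·138)] / 6.63 = (59.83 ± 41.83) / 6.63, so t = 2.715 s or t = 15.33 s.
The descending-branch root is 15.33 s.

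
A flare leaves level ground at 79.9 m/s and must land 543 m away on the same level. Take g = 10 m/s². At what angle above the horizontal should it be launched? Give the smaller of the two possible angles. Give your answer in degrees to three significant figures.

29.1°

R = v₀² sin 2θ / g gives sin 2θ = gR/v₀² = 10.0·543/79.9² = 0.8506.
2θ = 58.27° or 180° − 58.27° = 121.7°, so θ = 29.14° or 60.86°.
The smaller angle is 29.14°.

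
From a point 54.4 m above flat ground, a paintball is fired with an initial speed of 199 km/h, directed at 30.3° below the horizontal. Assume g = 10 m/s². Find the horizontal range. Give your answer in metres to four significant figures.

Convert: 199 km/h = 199/3.6 = 55.28 m/s.
Horizontal component vₓ = 55.28 cos 30.3° = 47.73 m/s; vertical v_y0 = −27.89 m/s (downward).
With up positive and y = 0 at the ground: y(t) = 54.4 + (−27.89) t − 5.000 t². Setting y = 0 and taking the positive root: t = [−27.89 + √(27.89² + 2·10.0·54.4)] / 10.0 = (−27.89 + 43.19) / 10.0 = 1.531 s.
Horizontal distance: R = vₓ t = 47.73 × 1.531 = 73.05 m.

73.05 m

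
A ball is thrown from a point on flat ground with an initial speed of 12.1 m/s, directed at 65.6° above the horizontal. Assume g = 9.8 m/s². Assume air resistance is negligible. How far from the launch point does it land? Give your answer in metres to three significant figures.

11.2 m

Horizontal component vₓ = 12.10 cos 65.6° = 4.999 m/s; vertical v_y0 = 12.10 sin 65.6° = 11.02 m/s.
Time aloft: T = 2 v_y0 / g = 2 × 11.02 / 9.80 = 2.249 s.
Horizontal distance R = vₓ T = 4.999 × 2.249 = 11.24 m.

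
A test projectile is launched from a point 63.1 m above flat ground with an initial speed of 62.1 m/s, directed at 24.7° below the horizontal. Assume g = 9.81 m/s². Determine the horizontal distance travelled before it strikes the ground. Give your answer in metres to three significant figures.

102 m

Horizontal component vₓ = 62.10 cos 24.7° = 56.42 m/s; vertical v_y0 = −25.95 m/s (downward).
With up positive and y = 0 at the ground: y(t) = 63.1 + (−25.95) t − 4.905 t². Setting y = 0 and taking the positive root: t = [−25.95 + √(25.95² + 2·9.81·63.1)] / 9.81 = (−25.95 + 43.72) / 9.81 = 1.811 s.
Horizontal distance: R = vₓ t = 56.42 × 1.811 = 102.2 m.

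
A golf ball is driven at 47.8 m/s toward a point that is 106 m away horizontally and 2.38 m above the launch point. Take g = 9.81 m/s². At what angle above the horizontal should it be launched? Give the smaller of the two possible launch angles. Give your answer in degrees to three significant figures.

Trajectory: y = x tanθ − g x² (1 + tan²θ)/(2v₀²). With x = 106, y = 2.38, v₀ = 47.8, g = 9.81:
24.12 tan²θ − 106 tanθ + (26.50) = 0.
tanθ = [106 ± √(106² − 4 × 24.12 × (26.50))] / (2 × 24.12) = (106 ± 93.16) / 48.24, giving tanθ = 0.2661 or 4.128.
θ = 14.90° or 76.38°; the smaller is 14.90°.

14.9°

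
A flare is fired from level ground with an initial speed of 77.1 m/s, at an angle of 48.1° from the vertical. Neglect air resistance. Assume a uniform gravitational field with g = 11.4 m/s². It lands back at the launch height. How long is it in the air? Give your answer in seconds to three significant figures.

9.03 s

Horizontal component vₓ = 77.10 sin 48.1° = 57.39 m/s; vertical v_y0 = 77.10 cos 48.1° = 51.49 m/s.
It returns to y = 0 when t = 2 v_y0 / g = 2(51.49)/11.4 = 9.033 s.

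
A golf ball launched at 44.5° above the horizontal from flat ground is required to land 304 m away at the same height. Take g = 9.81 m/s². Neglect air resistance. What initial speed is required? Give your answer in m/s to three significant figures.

Level-ground range: R = v₀² sin(2θ)/g, so v₀ = √(gR / sin 2θ).
v₀ = √(9.81 × 304 / sin 89.00°) = √(2982 / 0.9998) = √2982.7 = 54.61 m/s.

54.6 m/s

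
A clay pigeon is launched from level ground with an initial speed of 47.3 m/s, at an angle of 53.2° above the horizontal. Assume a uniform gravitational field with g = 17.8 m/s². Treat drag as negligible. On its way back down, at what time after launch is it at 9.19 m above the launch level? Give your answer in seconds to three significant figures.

4.00 s

Resolve: vₓ = 47.30 cos 53.2° = 28.33 m/s and v_y0 = 47.30 sin 53.2° = 37.87 m/s.
Height y(t) = 37.87 t − 8.900 t² = 9.19 gives 8.900 t² − 37.87 t + 9.19 = 0.
t = [37.87 ± √(37.87² − 2·17.8·9.19)] / 17.8 = (37.87 ± 33.28) / 17.8, so t = 0.2583 s or t = 3.997 s.
The descending-branch root is 3.997 s.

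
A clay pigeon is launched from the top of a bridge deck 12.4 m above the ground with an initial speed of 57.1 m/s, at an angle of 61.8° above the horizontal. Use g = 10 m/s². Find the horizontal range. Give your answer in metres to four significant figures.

vₓ = 57.10 cos 61.8° = 26.98 m/s; v_y0 = 57.10 sin 61.8° = 50.32 m/s.
Vertical motion (up positive, ground at y = 0): 5.000 t² − (50.32) t − 12.4 = 0, so t = (50.32 + √(50.32² + 2·10.0·12.4)) / 10.0 = (50.32 + 52.73) / 10.0 = 10.31 s.
Horizontal distance: R = vₓ t = 26.98 × 10.31 = 278.1 m.

278.1 m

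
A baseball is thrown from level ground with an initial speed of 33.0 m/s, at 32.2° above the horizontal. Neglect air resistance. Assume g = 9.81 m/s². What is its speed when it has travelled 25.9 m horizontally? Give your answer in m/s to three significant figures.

29.2 m/s

Horizontal component vₓ = 33.00 cos 32.2° = 27.92 m/s; vertical v_y0 = 33.00 sin 32.2° = 17.58 m/s.
Time to reach x = 25.9 m: t = x/vₓ = 25.9/27.92 = 0.9275 s.
Vertical velocity there: v_y = v_y0 − g t = 17.58 − 9.81 × 0.9275 = 8.486 m/s.
Speed: √(vₓ² + v_y²) = √(27.92² + 8.486²) = 29.19 m/s.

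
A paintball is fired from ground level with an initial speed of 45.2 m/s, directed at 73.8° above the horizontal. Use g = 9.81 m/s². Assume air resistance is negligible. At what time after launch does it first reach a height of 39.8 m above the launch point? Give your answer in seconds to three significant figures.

1.04 s

Horizontal component vₓ = 45.20 cos 73.8° = 12.61 m/s; vertical v_y0 = 45.20 sin 73.8° = 43.41 m/s.
Height y(t) = 43.41 t − 4.905 t² = 39.8 gives 4.905 t² − 43.41 t + 39.8 = 0.
Quadratic formula: t = (43.41 ± √1103.1) / 9.81 = (43.41 ± 33.21) / 9.81 → t = 1.039 s or 7.810 s.
The first (ascending) time is 1.039 s.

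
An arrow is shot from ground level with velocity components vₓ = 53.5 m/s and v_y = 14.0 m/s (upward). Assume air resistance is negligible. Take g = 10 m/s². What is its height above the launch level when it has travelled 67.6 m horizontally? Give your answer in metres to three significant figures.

9.71 m

Time to reach x = 67.6 m: t = x/vₓ = 67.6/53.50 = 1.264 s.
Height: y = v_y0 t − ½ g t² = 14.00 × 1.264 − 5.000 × 1.264² = 17.69 − 7.983 = 9.707 m.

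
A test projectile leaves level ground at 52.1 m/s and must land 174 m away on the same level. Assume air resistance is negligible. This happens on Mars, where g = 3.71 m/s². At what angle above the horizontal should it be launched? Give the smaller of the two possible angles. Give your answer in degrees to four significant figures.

6.879°

R = v₀² sin 2θ / g gives sin 2θ = gR/v₀² = 3.71·174/52.1² = 0.2378.
2θ = 13.76° or 180° − 13.76° = 166.2°, so θ = 6.879° or 83.12°.
The smaller angle is 6.879°.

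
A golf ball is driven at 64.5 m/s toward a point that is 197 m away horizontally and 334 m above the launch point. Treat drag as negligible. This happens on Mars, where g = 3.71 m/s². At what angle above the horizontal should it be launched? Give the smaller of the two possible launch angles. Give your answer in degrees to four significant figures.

65.69°

Trajectory: y = x tanθ − g x² (1 + tan²θ)/(2v₀²). With x = 197, y = 334, v₀ = 64.5, g = 3.71:
17.30 tan²θ − 197 tanθ + (351.3) = 0.
tanθ = [197 ± √(197² − 4 × 17.30 × (351.3))] / (2 × 17.30) = (197 ± 120.4) / 34.61, giving tanθ = 2.214 or 9.171.
θ = 65.69° or 83.78°; the smaller is 65.69°.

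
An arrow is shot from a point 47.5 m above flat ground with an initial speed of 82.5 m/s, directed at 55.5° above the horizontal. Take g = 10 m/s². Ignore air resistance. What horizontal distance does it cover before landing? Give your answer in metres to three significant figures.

667 m

Components: vₓ = 82.50 cos 55.5° = 46.73 m/s, v_y0 = 82.50 sin 55.5° = 67.99 m/s.
Vertical motion (up positive, ground at y = 0): 5.000 t² − (67.99) t − 47.5 = 0, so t = (67.99 + √(67.99² + 2·10.0·47.5)) / 10.0 = (67.99 + 74.65) / 10.0 = 14.26 s.
Horizontal distance: R = vₓ t = 46.73 × 14.26 = 666.5 m.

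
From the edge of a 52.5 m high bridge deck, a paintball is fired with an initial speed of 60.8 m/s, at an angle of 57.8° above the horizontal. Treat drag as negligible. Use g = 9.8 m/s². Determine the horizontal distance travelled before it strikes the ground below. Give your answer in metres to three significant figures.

371 m

Resolve: vₓ = 60.80 cos 57.8° = 32.40 m/s and v_y0 = 60.80 sin 57.8° = 51.45 m/s.
With up positive and y = 0 at the ground: y(t) = 52.5 + (51.45) t − 4.900 t². Setting y = 0 and taking the positive root: t = [51.45 + √(51.45² + 2·9.80·52.5)] / 9.80 = (51.45 + 60.63) / 9.80 = 11.44 s.
Horizontal distance: R = vₓ t = 32.40 × 11.44 = 370.5 m.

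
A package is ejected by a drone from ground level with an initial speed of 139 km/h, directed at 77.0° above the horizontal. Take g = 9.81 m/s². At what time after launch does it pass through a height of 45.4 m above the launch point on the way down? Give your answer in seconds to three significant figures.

6.17 s

Convert: 139 km/h = 139/3.6 = 38.61 m/s.
Horizontal component vₓ = 38.61 cos 77.0° = 8.686 m/s; vertical v_y0 = 38.61 sin 77.0° = 37.62 m/s.
Require v_y0 t − ½ g t² = 45.4, i.e. 4.905 t² − 37.62 t + 45.4 = 0.
t = [37.62 ± √(37.62² − 2·9.81·45.4)] / 9.81 = (37.62 ± 22.90) / 9.81, so t = 1.500 s or t = 6.170 s.
The descending-branch root is 6.170 s.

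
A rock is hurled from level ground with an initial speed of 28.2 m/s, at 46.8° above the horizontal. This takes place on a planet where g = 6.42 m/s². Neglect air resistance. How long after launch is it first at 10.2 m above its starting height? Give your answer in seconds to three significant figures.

vₓ = 28.20 cos 46.8° = 19.30 m/s; v_y0 = 28.20 sin 46.8° = 20.56 m/s.
Height y(t) = 20.56 t − 3.210 t² = 10.2 gives 3.210 t² − 20.56 t + 10.2 = 0.
Quadratic formula: t = (20.56 ± √291.62) / 6.42 = (20.56 ± 17.08) / 6.42 → t = 0.5421 s or 5.862 s.
The first (ascending) time is 0.5421 s.

0.542 s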